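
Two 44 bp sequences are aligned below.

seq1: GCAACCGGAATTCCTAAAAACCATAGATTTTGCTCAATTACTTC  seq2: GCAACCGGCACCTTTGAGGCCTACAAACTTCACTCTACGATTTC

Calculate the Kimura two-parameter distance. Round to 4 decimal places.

Of 44 sites, 15 differences are transitions and 4 are transversions, so P = 15/44 ≈ 0.340909 and Q = 4/44 ≈ 0.090909.
Under the Kimura two-parameter model, d = −½ ln(1 − 2P − Q) − ¼ ln(1 − 2Q).
1 − 2P − Q = 0.227273, giving −½ ln(0.227273) = 0.740802.
1 − 2Q = 0.818182, giving −¼ ln(0.818182) = 0.050168.
d = 0.740802 + 0.050168 = 0.790970.

0.7910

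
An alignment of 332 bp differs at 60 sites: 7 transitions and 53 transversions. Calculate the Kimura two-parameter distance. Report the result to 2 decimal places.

0.21

P = 7/332 ≈ 0.021084 and Q = 53/332 ≈ 0.159639.
Under the Kimura two-parameter model, d = −½ ln(1 − 2P − Q) − ¼ ln(1 − 2Q).
1 − 2P − Q = 0.798193, giving −½ ln(0.798193) = 0.112702.
1 − 2Q = 0.680722, giving −¼ ln(0.680722) = 0.096150.
d = 0.112702 + 0.096150 = 0.208852.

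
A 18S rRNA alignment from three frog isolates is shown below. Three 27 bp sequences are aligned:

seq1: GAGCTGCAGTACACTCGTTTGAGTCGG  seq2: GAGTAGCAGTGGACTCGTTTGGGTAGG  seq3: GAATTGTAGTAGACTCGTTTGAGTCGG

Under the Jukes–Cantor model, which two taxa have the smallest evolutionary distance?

seq1 and seq3

seq1–seq2: 6/27 differ, p = 0.222, d = 0.264.
seq1–seq3: 4/27 differ, p = 0.148, d = 0.165.
seq2–seq3: 6/27 differ, p = 0.222, d = 0.264.
The smallest distance is between seq1 and seq3.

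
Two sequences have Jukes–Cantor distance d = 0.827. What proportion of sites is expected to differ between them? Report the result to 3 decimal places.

p = (3/4)(1 − e^(−4d/3)) = 0.75 × (1 − e^(-1.102667)) = 0.75 × (1 − 0.331984) = 0.501012.

0.501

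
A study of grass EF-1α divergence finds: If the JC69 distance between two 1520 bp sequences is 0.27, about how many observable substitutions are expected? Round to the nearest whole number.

345

Invert JC69: p = (3/4)(1 − e^(−4d/3)) = 0.75 × (1 − e^(-0.36)) = 0.75 × (1 − 0.697676) = 0.226743.
Expected differing sites = pL ≈ 0.226743 × 1520 = 344.64936 ≈ 345.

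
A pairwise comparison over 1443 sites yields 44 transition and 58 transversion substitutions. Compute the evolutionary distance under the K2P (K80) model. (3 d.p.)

0.074

P = 44/1443 ≈ 0.030492 and Q = 58/1443 ≈ 0.040194.
Under the Kimura two-parameter model, d = −½ ln(1 − 2P − Q) − ¼ ln(1 − 2Q).
1 − 2P − Q = 0.898822, giving −½ ln(0.898822) = 0.053335.
1 − 2Q = 0.919612, giving −¼ ln(0.919612) = 0.020951.
d = 0.053335 + 0.020951 = 0.074286.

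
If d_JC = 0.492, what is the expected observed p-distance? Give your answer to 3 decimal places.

0.361

p = (3/4)(1 − e^(−4d/3)) = 0.75 × (1 − e^(-0.656)) = 0.75 × (1 − 0.518923) = 0.360808.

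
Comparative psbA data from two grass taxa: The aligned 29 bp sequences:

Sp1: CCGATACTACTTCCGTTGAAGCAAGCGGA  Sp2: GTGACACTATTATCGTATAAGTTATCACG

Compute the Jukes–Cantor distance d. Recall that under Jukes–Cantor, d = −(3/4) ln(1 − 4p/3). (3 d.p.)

0.774

The sequences differ at 14 of 29 sites, so p = 14/29 ≈ 0.482759.
d = −(3/4) ln(1 − 4p/3) = −0.75 ln(1 − 0.643679) = −0.75 ln(0.356321)
  = −0.75 × (-1.031923) = 0.773942 substitutions/site.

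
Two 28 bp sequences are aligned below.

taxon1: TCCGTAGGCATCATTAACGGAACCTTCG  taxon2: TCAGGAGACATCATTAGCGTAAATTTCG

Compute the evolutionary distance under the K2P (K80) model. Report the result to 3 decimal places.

0.305

Of 28 sites, 3 differences are transitions and 4 are transversions, so P = 3/28 ≈ 0.107143 and Q = 4/28 ≈ 0.142857.
Under the Kimura two-parameter model, d = −½ ln(1 − 2P − Q) − ¼ ln(1 − 2Q).
1 − 2P − Q = 0.642857, giving −½ ln(0.642857) = 0.220916.
1 − 2Q = 0.714286, giving −¼ ln(0.714286) = 0.084118.
d = 0.220916 + 0.084118 = 0.305034.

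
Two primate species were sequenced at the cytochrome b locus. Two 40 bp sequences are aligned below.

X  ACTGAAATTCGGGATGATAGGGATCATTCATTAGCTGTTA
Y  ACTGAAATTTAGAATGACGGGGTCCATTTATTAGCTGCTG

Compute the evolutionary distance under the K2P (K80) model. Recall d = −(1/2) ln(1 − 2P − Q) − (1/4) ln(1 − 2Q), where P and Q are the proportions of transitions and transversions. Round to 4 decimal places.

0.3350

Of 40 sites, 9 differences are transitions and 1 are transversions, so P = 9/40 = 0.225 and Q = 1/40 = 0.025.
Under the Kimura two-parameter model, d = −½ ln(1 − 2P − Q) − ¼ ln(1 − 2Q).
1 − 2P − Q = 0.525, giving −½ ln(0.525) = 0.322179.
1 − 2Q = 0.95, giving −¼ ln(0.95) = 0.012823.
d = 0.322179 + 0.012823 = 0.335002.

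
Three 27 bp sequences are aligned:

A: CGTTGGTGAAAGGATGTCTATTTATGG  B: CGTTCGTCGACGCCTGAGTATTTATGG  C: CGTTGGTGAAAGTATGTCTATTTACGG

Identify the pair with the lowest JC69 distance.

A and C

A–B: 8/27 differ, p = 0.296, d = 0.377.
A–C: 2/27 differ, p = 0.074, d = 0.078.
B–C: 9/27 differ, p = 0.333, d = 0.441.
The smallest distance is between A and C.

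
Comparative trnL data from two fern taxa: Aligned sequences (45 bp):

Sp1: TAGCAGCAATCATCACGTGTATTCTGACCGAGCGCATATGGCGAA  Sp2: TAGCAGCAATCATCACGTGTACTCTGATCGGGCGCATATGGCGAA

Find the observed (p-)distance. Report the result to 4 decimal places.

0.0667

The sequences differ at 3 of 45 positions (sites 22, 28, 31).
p = 3/45 = 0.066666… ≈ 0.0667 (to 4 d.p.).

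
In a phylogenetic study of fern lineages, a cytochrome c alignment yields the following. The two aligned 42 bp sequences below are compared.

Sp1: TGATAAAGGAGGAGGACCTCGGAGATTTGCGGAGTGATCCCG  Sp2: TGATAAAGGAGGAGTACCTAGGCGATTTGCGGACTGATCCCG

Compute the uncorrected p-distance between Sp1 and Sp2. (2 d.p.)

The sequences differ at 4 of 42 positions (sites 15, 20, 23, 34).
p = 4/42 = 0.095238… ≈ 0.10 (to 2 d.p.).

0.10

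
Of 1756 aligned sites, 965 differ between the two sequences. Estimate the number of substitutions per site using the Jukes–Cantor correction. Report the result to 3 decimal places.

p = 965/1756 ≈ 0.549544.
d = −(3/4) ln(1 − 4p/3) = −0.75 ln(1 − 0.732725) = −0.75 ln(0.267275)
  = −0.75 × (-1.319477) = 0.989608 substitutions/site.

0.990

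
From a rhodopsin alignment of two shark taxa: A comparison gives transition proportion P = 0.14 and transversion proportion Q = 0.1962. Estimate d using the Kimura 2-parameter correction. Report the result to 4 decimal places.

Under the Kimura two-parameter model, d = −½ ln(1 − 2P − Q) − ¼ ln(1 − 2Q).
1 − 2P − Q = 0.5238, giving −½ ln(0.5238) = 0.323323.
1 − 2Q = 0.6076, giving −¼ ln(0.6076) = 0.124560.
d = 0.323323 + 0.124560 = 0.447883.

0.4479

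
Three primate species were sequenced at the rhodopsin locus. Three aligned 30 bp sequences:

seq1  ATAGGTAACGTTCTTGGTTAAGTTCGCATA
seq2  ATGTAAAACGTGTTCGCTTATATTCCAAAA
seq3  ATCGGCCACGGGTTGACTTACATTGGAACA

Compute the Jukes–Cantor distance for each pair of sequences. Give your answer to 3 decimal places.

seq1–seq2: 13/30 sites differ → p ≈ 0.433333, d = −0.75 ln(1 − 0.577777) = 0.646666 ≈ 0.647.
seq1–seq3: 14/30 sites differ → p ≈ 0.466667, d = −0.75 ln(1 − 0.622223) = 0.730088 ≈ 0.730.
seq2–seq3: 12/30 sites differ → p = 0.4, d = −0.75 ln(1 − 0.533333) = 0.571605 ≈ 0.572.

d(seq1,seq2) = 0.647, d(seq1,seq3) = 0.730, d(seq2,seq3) = 0.572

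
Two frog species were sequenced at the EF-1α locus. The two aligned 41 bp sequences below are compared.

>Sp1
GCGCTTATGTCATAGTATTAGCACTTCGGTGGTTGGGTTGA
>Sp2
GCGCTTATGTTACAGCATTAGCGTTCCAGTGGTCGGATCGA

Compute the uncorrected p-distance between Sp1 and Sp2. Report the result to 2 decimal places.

The sequences differ at 10 of 41 positions (sites 11, 13, 16, 23, 24, 26, 28, 34, 37, 39).
p = 10/41 = 0.243902… ≈ 0.24 (to 2 d.p.).

0.24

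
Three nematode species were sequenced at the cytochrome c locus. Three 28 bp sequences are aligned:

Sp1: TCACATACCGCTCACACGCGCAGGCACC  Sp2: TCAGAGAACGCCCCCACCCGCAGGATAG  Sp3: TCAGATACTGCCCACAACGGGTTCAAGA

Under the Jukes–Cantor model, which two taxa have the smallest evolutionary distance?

Sp1–Sp2: 10/28 differ, p = 0.357, d = 0.485.
Sp1–Sp3: 13/28 differ, p = 0.464, d = 0.724.
Sp2–Sp3: 13/28 differ, p = 0.464, d = 0.724.
The smallest distance is between Sp1 and Sp2.

Sp1 and Sp2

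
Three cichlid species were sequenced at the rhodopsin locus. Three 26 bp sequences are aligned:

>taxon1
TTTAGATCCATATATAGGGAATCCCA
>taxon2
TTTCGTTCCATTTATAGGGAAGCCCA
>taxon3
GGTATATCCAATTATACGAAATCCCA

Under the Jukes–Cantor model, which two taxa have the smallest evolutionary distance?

taxon1–taxon2: 4/26 differ, p = 0.154, d = 0.172.
taxon1–taxon3: 7/26 differ, p = 0.269, d = 0.334.
taxon2–taxon3: 9/26 differ, p = 0.346, d = 0.464.
The smallest distance is between taxon1 and taxon2.

taxon1 and taxon2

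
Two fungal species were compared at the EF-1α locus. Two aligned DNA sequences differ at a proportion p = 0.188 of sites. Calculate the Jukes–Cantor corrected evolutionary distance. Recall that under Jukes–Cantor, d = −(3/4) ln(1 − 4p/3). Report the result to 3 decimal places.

0.216

d = −(3/4) ln(1 − 4p/3) = −0.75 ln(1 − 0.250667) = −0.75 ln(0.749333)
  = −0.75 × (-0.288572) = 0.216429 substitutions/site.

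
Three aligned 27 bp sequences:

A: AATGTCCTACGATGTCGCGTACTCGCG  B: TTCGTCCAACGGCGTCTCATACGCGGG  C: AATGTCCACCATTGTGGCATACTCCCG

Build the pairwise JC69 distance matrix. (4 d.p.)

d(A,B) = 0.5107, d(A,C) = 0.3181, d(B,C) = 0.6735

A–B: 10/27 sites differ → p ≈ 0.37037, d = −0.75 ln(1 − 0.493827) = 0.510658 ≈ 0.5107.
A–C: 7/27 sites differ → p ≈ 0.259259, d = −0.75 ln(1 − 0.345679) = 0.318118 ≈ 0.3181.
B–C: 12/27 sites differ → p ≈ 0.444444, d = −0.75 ln(1 − 0.592592) = 0.673455 ≈ 0.6735.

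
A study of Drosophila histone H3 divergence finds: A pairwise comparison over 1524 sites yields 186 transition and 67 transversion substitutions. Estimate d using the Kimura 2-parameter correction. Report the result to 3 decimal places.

0.193

P = 186/1524 ≈ 0.122047 and Q = 67/1524 ≈ 0.043963.
Under the Kimura two-parameter model, d = −½ ln(1 − 2P − Q) − ¼ ln(1 − 2Q).
1 − 2P − Q = 0.711943, giving −½ ln(0.711943) = 0.169879.
1 − 2Q = 0.912074, giving −¼ ln(0.912074) = 0.023009.
d = 0.169879 + 0.023009 = 0.192888.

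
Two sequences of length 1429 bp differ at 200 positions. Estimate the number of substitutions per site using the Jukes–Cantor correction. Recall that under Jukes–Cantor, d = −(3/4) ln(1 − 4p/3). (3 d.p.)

0.155

p = 200/1429 ≈ 0.139958.
d = −(3/4) ln(1 − 4p/3) = −0.75 ln(1 − 0.186611) = −0.75 ln(0.813389)
  = −0.75 × (-0.206546) = 0.154910 substitutions/site.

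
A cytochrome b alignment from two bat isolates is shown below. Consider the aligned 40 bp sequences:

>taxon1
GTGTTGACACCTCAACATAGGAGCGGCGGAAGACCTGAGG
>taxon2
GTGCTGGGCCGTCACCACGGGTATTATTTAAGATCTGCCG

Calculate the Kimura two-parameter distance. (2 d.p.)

0.78

Of 40 sites, 9 differences are transitions and 10 are transversions, so P = 9/40 = 0.225 and Q = 10/40 = 0.25.
Under the Kimura two-parameter model, d = −½ ln(1 − 2P − Q) − ¼ ln(1 − 2Q).
1 − 2P − Q = 0.3, giving −½ ln(0.3) = 0.601986.
1 − 2Q = 0.5, giving −¼ ln(0.5) = 0.173287.
d = 0.601986 + 0.173287 = 0.775273.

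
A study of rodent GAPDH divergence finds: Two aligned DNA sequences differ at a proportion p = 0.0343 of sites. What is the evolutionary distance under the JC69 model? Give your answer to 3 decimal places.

0.035

d = −(3/4) ln(1 − 4p/3) = −0.75 ln(1 − 0.045733) = −0.75 ln(0.954267)
  = −0.75 × (-0.046812) = 0.035109 substitutions/site.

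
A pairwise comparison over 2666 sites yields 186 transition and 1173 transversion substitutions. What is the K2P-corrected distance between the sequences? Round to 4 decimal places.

P = 186/2666 ≈ 0.069767 and Q = 1173/2666 ≈ 0.439985.
Under the Kimura two-parameter model, d = −½ ln(1 − 2P − Q) − ¼ ln(1 − 2Q).
1 − 2P − Q = 0.420481, giving −½ ln(0.420481) = 0.433178.
1 − 2Q = 0.12003, giving −¼ ln(0.12003) = 0.530003.
d = 0.433178 + 0.530003 = 0.963181.

0.9632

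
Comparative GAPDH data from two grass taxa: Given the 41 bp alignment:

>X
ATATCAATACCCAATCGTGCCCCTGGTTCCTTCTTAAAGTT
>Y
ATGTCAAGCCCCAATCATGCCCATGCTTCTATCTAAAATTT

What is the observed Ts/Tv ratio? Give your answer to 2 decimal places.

Transitions are A↔G and C↔T; transversions are all other mismatches.
Transitions: 3. Transversions: 7.
R = 3/7 = 0.428571… ≈ 0.43 (to 2 d.p.).

0.43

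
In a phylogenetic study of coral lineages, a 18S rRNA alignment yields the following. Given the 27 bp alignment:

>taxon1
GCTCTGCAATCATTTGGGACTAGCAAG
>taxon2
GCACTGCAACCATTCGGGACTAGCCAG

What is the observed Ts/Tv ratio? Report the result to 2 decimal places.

1.00

Transitions are A↔G and C↔T; transversions are all other mismatches.
Transitions: 2. Transversions: 2.
R = 2/2 = 1.00.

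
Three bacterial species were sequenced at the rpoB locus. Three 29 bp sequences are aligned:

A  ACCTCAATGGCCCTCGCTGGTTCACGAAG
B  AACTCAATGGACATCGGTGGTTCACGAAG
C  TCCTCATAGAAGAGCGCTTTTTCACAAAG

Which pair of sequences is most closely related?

A and B

A–B: 4/29 differ, p = 0.138, d = 0.152.
A–C: 11/29 differ, p = 0.379, d = 0.529.
B–C: 11/29 differ, p = 0.379, d = 0.529.
The smallest distance is between A and B.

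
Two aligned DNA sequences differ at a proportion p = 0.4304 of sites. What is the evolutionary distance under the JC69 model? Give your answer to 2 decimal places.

d = −(3/4) ln(1 − 4p/3) = −0.75 ln(1 − 0.573867) = −0.75 ln(0.426133)
  = −0.75 × (-0.853004) = 0.639753 substitutions/site.

0.64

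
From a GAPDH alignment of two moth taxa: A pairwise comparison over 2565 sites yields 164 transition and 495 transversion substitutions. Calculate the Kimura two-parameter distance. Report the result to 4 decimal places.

P = 164/2565 ≈ 0.063938 and Q = 495/2565 ≈ 0.192982.
Under the Kimura two-parameter model, d = −½ ln(1 − 2P − Q) − ¼ ln(1 − 2Q).
1 − 2P − Q = 0.679142, giving −½ ln(0.679142) = 0.193463.
1 − 2Q = 0.614036, giving −¼ ln(0.614036) = 0.121925.
d = 0.193463 + 0.121925 = 0.315388.

0.3154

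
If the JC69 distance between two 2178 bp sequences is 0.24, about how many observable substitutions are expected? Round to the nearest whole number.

Invert JC69: p = (3/4)(1 − e^(−4d/3)) = 0.75 × (1 − e^(-0.32)) = 0.75 × (1 − 0.726149) = 0.205388.
Expected differing sites = pL ≈ 0.205388 × 2178 = 447.335064 ≈ 447.

447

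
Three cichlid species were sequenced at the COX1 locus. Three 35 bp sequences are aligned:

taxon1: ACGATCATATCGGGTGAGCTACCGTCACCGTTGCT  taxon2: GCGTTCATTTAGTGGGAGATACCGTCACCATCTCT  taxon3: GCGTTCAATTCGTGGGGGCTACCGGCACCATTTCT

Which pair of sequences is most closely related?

taxon1–taxon2: 10/35 differ, p = 0.286, d = 0.360.
taxon1–taxon3: 10/35 differ, p = 0.286, d = 0.360.
taxon2–taxon3: 6/35 differ, p = 0.171, d = 0.195.
The smallest distance is between taxon2 and taxon3.

taxon2 and taxon3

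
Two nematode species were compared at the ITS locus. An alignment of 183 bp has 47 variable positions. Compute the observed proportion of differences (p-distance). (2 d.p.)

p = 47/183 = 0.256830… ≈ 0.26 (to 2 d.p.).

0.26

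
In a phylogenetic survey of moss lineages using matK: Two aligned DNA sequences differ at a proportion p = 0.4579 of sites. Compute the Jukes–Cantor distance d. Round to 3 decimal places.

0.707

d = −(3/4) ln(1 − 4p/3) = −0.75 ln(1 − 0.610533) = −0.75 ln(0.389467)
  = −0.75 × (-0.942976) = 0.707232 substitutions/site.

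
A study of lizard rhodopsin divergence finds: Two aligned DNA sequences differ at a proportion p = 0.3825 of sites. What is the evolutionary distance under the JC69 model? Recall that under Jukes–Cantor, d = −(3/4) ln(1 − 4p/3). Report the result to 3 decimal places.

0.535

d = −(3/4) ln(1 − 4p/3) = −0.75 ln(1 − 0.51) = −0.75 ln(0.49)
  = −0.75 × (-0.713350) = 0.535013 substitutions/site.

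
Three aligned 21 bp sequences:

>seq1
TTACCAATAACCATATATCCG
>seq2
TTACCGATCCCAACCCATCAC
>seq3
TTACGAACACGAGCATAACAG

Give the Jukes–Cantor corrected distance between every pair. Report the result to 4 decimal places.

d(seq1,seq2) = 0.6355, d(seq1,seq3) = 0.6355, d(seq2,seq3) = 0.7557

seq1–seq2: 9/21 sites differ → p ≈ 0.428571, d = −0.75 ln(1 − 0.571428) = 0.635472 ≈ 0.6355.
seq1–seq3: 9/21 sites differ → p ≈ 0.428571, d = −0.75 ln(1 − 0.571428) = 0.635472 ≈ 0.6355.
seq2–seq3: 10/21 sites differ → p ≈ 0.47619, d = −0.75 ln(1 − 0.63492) = 0.755729 ≈ 0.7557.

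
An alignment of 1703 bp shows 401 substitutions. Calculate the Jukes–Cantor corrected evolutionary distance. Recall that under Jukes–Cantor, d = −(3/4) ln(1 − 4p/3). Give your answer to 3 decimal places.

p = 401/1703 ≈ 0.235467.
d = −(3/4) ln(1 − 4p/3) = −0.75 ln(1 − 0.313956) = −0.75 ln(0.686044)
  = −0.75 × (-0.376814) = 0.282611 substitutions/site.

0.283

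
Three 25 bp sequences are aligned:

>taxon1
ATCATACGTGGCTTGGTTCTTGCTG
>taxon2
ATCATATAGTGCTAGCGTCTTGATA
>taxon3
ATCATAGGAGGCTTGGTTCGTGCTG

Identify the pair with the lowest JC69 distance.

taxon1–taxon2: 9/25 differ, p = 0.360, d = 0.490.
taxon1–taxon3: 3/25 differ, p = 0.120, d = 0.131.
taxon2–taxon3: 10/25 differ, p = 0.400, d = 0.572.
The smallest distance is between taxon1 and taxon3.

taxon1 and taxon3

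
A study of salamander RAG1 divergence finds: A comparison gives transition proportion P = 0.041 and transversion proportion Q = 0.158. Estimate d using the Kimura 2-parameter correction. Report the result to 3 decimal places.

0.232

Under the Kimura two-parameter model, d = −½ ln(1 − 2P − Q) − ¼ ln(1 − 2Q).
1 − 2P − Q = 0.76, giving −½ ln(0.76) = 0.137218.
1 − 2Q = 0.684, giving −¼ ln(0.684) = 0.094949.
d = 0.137218 + 0.094949 = 0.232167.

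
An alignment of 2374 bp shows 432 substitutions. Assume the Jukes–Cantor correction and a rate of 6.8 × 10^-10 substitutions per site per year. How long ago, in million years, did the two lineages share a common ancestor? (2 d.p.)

153.25

p = 432/2374 ≈ 0.181971.
d = −(3/4) ln(1 − 4p/3) = −0.75 ln(1 − 0.242628) = −0.75 ln(0.757372)
  = −0.75 × (-0.277901) = 0.208426 substitutions/site.
Under a molecular clock d = 2μt, so t = d/(2μ) = 0.208426 / (2 × 6.8 × 10^-10) = 153.25 million years.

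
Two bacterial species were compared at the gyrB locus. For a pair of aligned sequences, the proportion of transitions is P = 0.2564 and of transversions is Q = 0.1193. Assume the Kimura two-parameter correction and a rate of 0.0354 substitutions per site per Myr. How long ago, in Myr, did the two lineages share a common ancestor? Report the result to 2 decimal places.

8.02

Under the Kimura two-parameter model, d = −½ ln(1 − 2P − Q) − ¼ ln(1 − 2Q).
1 − 2P − Q = 0.3679, giving −½ ln(0.3679) = 0.499972.
1 − 2Q = 0.7614, giving −¼ ln(0.7614) = 0.068149.
d = 0.499972 + 0.068149 = 0.568121.
Under a molecular clock d = 2μt, so t = d/(2μ) = 0.568121 / (2 × 0.0354) = 8.02 Myr.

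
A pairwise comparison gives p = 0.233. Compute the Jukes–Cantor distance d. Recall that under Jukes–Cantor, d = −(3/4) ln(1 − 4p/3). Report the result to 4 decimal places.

0.2790

d = −(3/4) ln(1 − 4p/3) = −0.75 ln(1 − 0.310667) = −0.75 ln(0.689333)
  = −0.75 × (-0.372031) = 0.279023 substitutions/site.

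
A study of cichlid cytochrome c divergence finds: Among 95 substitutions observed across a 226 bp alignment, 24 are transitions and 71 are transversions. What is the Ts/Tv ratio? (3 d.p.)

0.338

R = 24/71 = 0.338028… ≈ 0.338 (to 3 d.p.).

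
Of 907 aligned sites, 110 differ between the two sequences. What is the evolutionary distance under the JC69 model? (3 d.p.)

0.132

p = 110/907 ≈ 0.121279.
d = −(3/4) ln(1 − 4p/3) = −0.75 ln(1 − 0.161705) = −0.75 ln(0.838295)
  = −0.75 × (-0.176385) = 0.132289 substitutions/site.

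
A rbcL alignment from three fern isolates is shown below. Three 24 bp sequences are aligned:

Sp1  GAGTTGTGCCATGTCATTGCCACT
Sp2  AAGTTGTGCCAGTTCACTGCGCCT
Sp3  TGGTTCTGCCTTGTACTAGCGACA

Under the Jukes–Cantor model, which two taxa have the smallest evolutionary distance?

Sp1 and Sp2

Sp1–Sp2: 6/24 differ, p = 0.250, d = 0.304.
Sp1–Sp3: 9/24 differ, p = 0.375, d = 0.520.
Sp2–Sp3: 12/24 differ, p = 0.500, d = 0.824.
The smallest distance is between Sp1 and Sp2.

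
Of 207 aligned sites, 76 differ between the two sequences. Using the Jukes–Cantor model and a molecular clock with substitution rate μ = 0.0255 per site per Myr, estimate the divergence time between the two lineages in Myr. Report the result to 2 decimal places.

p = 76/207 ≈ 0.36715.
d = −(3/4) ln(1 − 4p/3) = −0.75 ln(1 − 0.489533) = −0.75 ln(0.510467)
  = −0.75 × (-0.672429) = 0.504322 substitutions/site.
Under a molecular clock d = 2μt, so t = d/(2μ) = 0.504322 / (2 × 0.0255) = 9.89 Myr.

9.89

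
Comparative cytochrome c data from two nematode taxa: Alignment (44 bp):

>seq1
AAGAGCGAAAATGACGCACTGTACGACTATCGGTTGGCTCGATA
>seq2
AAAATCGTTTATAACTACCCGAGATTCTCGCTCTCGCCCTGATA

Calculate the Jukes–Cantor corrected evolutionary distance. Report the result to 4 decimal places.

The sequences differ at 23 of 44 sites, so p = 23/44 ≈ 0.522727.
d = −(3/4) ln(1 − 4p/3) = −0.75 ln(1 − 0.696969) = −0.75 ln(0.303031)
  = −0.75 × (-1.193920) = 0.895440 substitutions/site.

0.8954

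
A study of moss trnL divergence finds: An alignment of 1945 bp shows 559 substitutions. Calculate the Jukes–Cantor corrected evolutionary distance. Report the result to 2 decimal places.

p = 559/1945 ≈ 0.287404.
d = −(3/4) ln(1 − 4p/3) = −0.75 ln(1 − 0.383205) = −0.75 ln(0.616795)
  = −0.75 × (-0.483219) = 0.362414 substitutions/site.

0.36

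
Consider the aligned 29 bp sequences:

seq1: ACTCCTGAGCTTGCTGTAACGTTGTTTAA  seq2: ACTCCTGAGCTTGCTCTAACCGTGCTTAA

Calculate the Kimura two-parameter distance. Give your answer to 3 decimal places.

Of 29 sites, 1 differences are transitions and 3 are transversions, so P = 1/29 ≈ 0.034483 and Q = 3/29 ≈ 0.103448.
Under the Kimura two-parameter model, d = −½ ln(1 − 2P − Q) − ¼ ln(1 − 2Q).
1 − 2P − Q = 0.827586, giving −½ ln(0.827586) = 0.094621.
1 − 2Q = 0.793104, giving −¼ ln(0.793104) = 0.057950.
d = 0.094621 + 0.057950 = 0.152571.

0.153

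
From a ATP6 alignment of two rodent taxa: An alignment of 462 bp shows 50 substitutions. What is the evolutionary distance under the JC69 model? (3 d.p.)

p = 50/462 ≈ 0.108225.
d = −(3/4) ln(1 − 4p/3) = −0.75 ln(1 − 0.1443) = −0.75 ln(0.8557)
  = −0.75 × (-0.155835) = 0.116876 substitutions/site.

0.117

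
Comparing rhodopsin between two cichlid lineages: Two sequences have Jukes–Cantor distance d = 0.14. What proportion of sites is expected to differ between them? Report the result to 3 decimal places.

0.128

p = (3/4)(1 − e^(−4d/3)) = 0.75 × (1 − e^(-0.186667)) = 0.75 × (1 − 0.829720) = 0.127710.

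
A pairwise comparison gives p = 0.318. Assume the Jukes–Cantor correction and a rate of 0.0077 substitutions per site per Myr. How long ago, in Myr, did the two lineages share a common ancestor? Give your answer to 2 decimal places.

d = −(3/4) ln(1 − 4p/3) = −0.75 ln(1 − 0.424) = −0.75 ln(0.576)
  = −0.75 × (-0.551648) = 0.413736 substitutions/site.
Under a molecular clock d = 2μt, so t = d/(2μ) = 0.413736 / (2 × 0.0077) = 26.87 Myr.

26.87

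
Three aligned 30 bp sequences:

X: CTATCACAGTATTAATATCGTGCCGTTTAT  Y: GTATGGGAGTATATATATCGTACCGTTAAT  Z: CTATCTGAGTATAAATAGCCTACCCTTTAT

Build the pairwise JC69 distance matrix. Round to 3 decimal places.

X–Y: 8/30 sites differ → p ≈ 0.266667, d = −0.75 ln(1 − 0.355556) = 0.329526 ≈ 0.330.
X–Z: 7/30 sites differ → p ≈ 0.233333, d = −0.75 ln(1 − 0.311111) = 0.279506 ≈ 0.280.
Y–Z: 8/30 sites differ → p ≈ 0.266667, d = −0.75 ln(1 − 0.355556) = 0.329526 ≈ 0.330.

d(X,Y) = 0.330, d(X,Z) = 0.280, d(Y,Z) = 0.330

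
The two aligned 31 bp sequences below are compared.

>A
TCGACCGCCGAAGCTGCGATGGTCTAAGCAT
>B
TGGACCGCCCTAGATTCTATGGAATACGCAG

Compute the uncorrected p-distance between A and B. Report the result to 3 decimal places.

The sequences differ at 10 of 31 positions (sites 2, 10, 11, 14, 16, 18, 23, 24, 27, 31).
p = 10/31 = 0.322580… ≈ 0.323 (to 3 d.p.).

0.323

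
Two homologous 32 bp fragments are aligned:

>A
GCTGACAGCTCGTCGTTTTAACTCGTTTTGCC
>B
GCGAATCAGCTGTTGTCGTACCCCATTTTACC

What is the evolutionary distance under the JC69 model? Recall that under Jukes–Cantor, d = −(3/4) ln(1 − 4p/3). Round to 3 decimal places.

0.736

The sequences differ at 15 of 32 sites, so p = 15/32 = 0.46875.
d = −(3/4) ln(1 − 4p/3) = −0.75 ln(1 − 0.625) = −0.75 ln(0.375)
  = −0.75 × (-0.980829) = 0.735622 substitutions/site.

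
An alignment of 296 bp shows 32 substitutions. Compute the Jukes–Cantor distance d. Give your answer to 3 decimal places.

0.117

p = 32/296 ≈ 0.108108.
d = −(3/4) ln(1 − 4p/3) = −0.75 ln(1 − 0.144144) = −0.75 ln(0.855856)
  = −0.75 × (-0.155653) = 0.116740 substitutions/site.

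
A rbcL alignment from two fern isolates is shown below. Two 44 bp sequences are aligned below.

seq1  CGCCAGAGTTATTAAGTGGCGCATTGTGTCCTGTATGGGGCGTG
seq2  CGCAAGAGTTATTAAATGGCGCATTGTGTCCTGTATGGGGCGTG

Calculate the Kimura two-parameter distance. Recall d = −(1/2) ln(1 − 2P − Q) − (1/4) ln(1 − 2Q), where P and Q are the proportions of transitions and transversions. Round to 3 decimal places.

0.047

Of 44 sites, 1 differences are transitions and 1 are transversions, so P = 1/44 ≈ 0.022727 and Q = 1/44 ≈ 0.022727.
Under the Kimura two-parameter model, d = −½ ln(1 − 2P − Q) − ¼ ln(1 − 2Q).
1 − 2P − Q = 0.931819, giving −½ ln(0.931819) = 0.035308.
1 − 2Q = 0.954546, giving −¼ ln(0.954546) = 0.011630.
d = 0.035308 + 0.011630 = 0.046938.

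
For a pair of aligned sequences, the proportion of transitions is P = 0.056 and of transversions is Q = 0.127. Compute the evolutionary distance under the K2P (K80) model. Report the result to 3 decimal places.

Under the Kimura two-parameter model, d = −½ ln(1 − 2P − Q) − ¼ ln(1 − 2Q).
1 − 2P − Q = 0.761, giving −½ ln(0.761) = 0.136561.
1 − 2Q = 0.746, giving −¼ ln(0.746) = 0.073257.
d = 0.136561 + 0.073257 = 0.209818.

0.210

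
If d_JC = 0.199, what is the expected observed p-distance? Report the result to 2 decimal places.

0.17

p = (3/4)(1 − e^(−4d/3)) = 0.75 × (1 − e^(-0.265333)) = 0.75 × (1 − 0.766951) = 0.174787.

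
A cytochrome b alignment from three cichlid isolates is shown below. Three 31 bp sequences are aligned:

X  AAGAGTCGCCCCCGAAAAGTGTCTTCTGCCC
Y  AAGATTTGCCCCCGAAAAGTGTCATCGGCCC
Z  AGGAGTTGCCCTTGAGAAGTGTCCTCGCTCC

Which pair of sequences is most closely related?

X–Y: 4/31 differ, p = 0.129, d = 0.142.
X–Z: 9/31 differ, p = 0.290, d = 0.367.
Y–Z: 8/31 differ, p = 0.258, d = 0.316.
The smallest distance is between X and Y.

X and Y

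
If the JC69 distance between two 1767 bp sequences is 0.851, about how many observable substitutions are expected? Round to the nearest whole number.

Invert JC69: p = (3/4)(1 − e^(−4d/3)) = 0.75 × (1 − e^(-1.134667)) = 0.75 × (1 − 0.321529) = 0.508853.
Expected differing sites = pL ≈ 0.508853 × 1767 = 899.143251 ≈ 899.

899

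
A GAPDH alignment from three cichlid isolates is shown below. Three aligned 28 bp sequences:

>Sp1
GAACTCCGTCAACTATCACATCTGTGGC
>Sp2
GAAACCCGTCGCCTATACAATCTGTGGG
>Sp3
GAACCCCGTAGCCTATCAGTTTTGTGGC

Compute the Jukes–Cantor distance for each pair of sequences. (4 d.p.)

d(Sp1,Sp2) = 0.3597, d(Sp1,Sp3) = 0.3041, d(Sp2,Sp3) = 0.3597

Sp1–Sp2: 8/28 sites differ → p ≈ 0.285714, d = −0.75 ln(1 − 0.380952) = 0.359679 ≈ 0.3597.
Sp1–Sp3: 7/28 sites differ → p = 0.25, d = −0.75 ln(1 − 0.333333) = 0.304098 ≈ 0.3041.
Sp2–Sp3: 8/28 sites differ → p ≈ 0.285714, d = −0.75 ln(1 − 0.380952) = 0.359679 ≈ 0.3597.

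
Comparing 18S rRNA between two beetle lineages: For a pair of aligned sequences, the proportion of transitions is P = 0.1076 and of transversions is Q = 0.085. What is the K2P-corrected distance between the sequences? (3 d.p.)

Under the Kimura two-parameter model, d = −½ ln(1 − 2P − Q) − ¼ ln(1 − 2Q).
1 − 2P − Q = 0.6998, giving −½ ln(0.6998) = 0.178480.
1 − 2Q = 0.83, giving −¼ ln(0.83) = 0.046582.
d = 0.178480 + 0.046582 = 0.225062.

0.225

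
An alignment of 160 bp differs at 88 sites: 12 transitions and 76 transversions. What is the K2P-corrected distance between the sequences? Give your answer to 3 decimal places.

P = 12/160 = 0.075 and Q = 76/160 = 0.475.
Under the Kimura two-parameter model, d = −½ ln(1 − 2P − Q) − ¼ ln(1 − 2Q).
1 − 2P − Q = 0.375, giving −½ ln(0.375) = 0.490415.
1 − 2Q = 0.05, giving −¼ ln(0.05) = 0.748933.
d = 0.490415 + 0.748933 = 1.239348.

1.239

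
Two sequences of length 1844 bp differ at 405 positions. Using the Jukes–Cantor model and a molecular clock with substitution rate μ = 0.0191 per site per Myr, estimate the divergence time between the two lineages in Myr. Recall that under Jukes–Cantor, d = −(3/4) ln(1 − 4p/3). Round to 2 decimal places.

p = 405/1844 ≈ 0.219631.
d = −(3/4) ln(1 − 4p/3) = −0.75 ln(1 − 0.292841) = −0.75 ln(0.707159)
  = −0.75 × (-0.346500) = 0.259875 substitutions/site.
Under a molecular clock d = 2μt, so t = d/(2μ) = 0.259875 / (2 × 0.0191) = 6.80 Myr.

6.80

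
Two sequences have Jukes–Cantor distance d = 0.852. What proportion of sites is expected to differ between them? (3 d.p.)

p = (3/4)(1 − e^(−4d/3)) = 0.75 × (1 − e^(-1.136)) = 0.75 × (1 − 0.321101) = 0.509174.

0.509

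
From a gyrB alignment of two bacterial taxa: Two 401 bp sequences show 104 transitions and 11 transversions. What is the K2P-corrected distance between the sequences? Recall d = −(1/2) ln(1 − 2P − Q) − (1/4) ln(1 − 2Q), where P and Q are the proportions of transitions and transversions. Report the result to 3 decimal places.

P = 104/401 ≈ 0.259352 and Q = 11/401 ≈ 0.027431.
Under the Kimura two-parameter model, d = −½ ln(1 − 2P − Q) − ¼ ln(1 − 2Q).
1 − 2P − Q = 0.453865, giving −½ ln(0.453865) = 0.394978.
1 − 2Q = 0.945138, giving −¼ ln(0.945138) = 0.014106.
d = 0.394978 + 0.014106 = 0.409084.

0.409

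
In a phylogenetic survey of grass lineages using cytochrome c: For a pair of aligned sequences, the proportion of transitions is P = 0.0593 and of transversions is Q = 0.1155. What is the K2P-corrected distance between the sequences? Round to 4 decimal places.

Under the Kimura two-parameter model, d = −½ ln(1 − 2P − Q) − ¼ ln(1 − 2Q).
1 − 2P − Q = 0.7659, giving −½ ln(0.7659) = 0.133352.
1 − 2Q = 0.769, giving −¼ ln(0.769) = 0.065666.
d = 0.133352 + 0.065666 = 0.199018.

0.1990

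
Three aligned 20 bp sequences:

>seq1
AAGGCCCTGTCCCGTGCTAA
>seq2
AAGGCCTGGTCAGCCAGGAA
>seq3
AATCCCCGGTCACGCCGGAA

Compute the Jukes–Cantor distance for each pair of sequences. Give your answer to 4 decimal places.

d(seq1,seq2) = 0.6872, d(seq1,seq3) = 0.5716, d(seq2,seq3) = 0.3831

seq1–seq2: 9/20 sites differ → p = 0.45, d = −0.75 ln(1 − 0.6) = 0.687218 ≈ 0.6872.
seq1–seq3: 8/20 sites differ → p = 0.4, d = −0.75 ln(1 − 0.533333) = 0.571605 ≈ 0.5716.
seq2–seq3: 6/20 sites differ → p = 0.3, d = −0.75 ln(1 − 0.4) = 0.383119 ≈ 0.3831.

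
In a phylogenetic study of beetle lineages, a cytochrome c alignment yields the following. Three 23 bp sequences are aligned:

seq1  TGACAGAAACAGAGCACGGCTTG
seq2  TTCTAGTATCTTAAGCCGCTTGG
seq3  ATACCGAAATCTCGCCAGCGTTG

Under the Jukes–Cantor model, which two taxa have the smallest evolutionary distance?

seq1–seq2: 13/23 differ, p = 0.565, d = 1.051.
seq1–seq3: 11/23 differ, p = 0.478, d = 0.761.
seq2–seq3: 14/23 differ, p = 0.609, d = 1.252.
The smallest distance is between seq1 and seq3.

seq1 and seq3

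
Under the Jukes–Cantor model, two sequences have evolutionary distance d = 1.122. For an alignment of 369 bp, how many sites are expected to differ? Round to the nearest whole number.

Invert JC69: p = (3/4)(1 − e^(−4d/3)) = 0.75 × (1 − e^(-1.496)) = 0.75 × (1 − 0.224024) = 0.581982.
Expected differing sites = pL ≈ 0.581982 × 369 = 214.751358 ≈ 215.

215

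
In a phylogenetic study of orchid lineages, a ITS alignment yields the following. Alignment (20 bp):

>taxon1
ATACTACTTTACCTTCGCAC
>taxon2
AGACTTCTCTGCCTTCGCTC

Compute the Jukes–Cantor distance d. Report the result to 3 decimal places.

0.304

The sequences differ at 5 of 20 sites (2, 6, 9, 11, 19), so p = 5/20 = 0.25.
d = −(3/4) ln(1 − 4p/3) = −0.75 ln(1 − 0.333333) = −0.75 ln(0.666667)
  = −0.75 × (-0.405465) = 0.304099 substitutions/site.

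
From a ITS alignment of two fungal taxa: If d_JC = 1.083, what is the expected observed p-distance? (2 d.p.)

p = (3/4)(1 − e^(−4d/3)) = 0.75 × (1 − e^(-1.444)) = 0.75 × (1 − 0.235982) = 0.573014.

0.57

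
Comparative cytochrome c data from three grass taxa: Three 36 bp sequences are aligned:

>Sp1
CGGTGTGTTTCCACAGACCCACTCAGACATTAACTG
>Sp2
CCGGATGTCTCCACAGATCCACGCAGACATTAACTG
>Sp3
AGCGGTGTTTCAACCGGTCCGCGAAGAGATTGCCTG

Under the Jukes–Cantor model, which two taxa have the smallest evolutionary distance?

Sp1–Sp2: 6/36 differ, p = 0.167, d = 0.188.
Sp1–Sp3: 13/36 differ, p = 0.361, d = 0.493.
Sp2–Sp3: 13/36 differ, p = 0.361, d = 0.493.
The smallest distance is between Sp1 and Sp2.

Sp1 and Sp2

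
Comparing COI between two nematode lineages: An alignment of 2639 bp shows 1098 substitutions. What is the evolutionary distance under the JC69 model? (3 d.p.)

0.607

p = 1098/2639 ≈ 0.416067.
d = −(3/4) ln(1 − 4p/3) = −0.75 ln(1 − 0.554756) = −0.75 ln(0.445244)
  = −0.75 × (-0.809133) = 0.606850 substitutions/site.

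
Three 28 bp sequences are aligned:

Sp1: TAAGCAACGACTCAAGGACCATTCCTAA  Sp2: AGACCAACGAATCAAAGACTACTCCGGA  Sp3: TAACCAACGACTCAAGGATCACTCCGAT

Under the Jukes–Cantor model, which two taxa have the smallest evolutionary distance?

Sp1 and Sp3

Sp1–Sp2: 9/28 differ, p = 0.321, d = 0.420.
Sp1–Sp3: 5/28 differ, p = 0.179, d = 0.204.
Sp2–Sp3: 8/28 differ, p = 0.286, d = 0.360.
The smallest distance is between Sp1 and Sp3.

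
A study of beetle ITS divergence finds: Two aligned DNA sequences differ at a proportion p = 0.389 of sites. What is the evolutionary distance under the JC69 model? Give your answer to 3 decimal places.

d = −(3/4) ln(1 − 4p/3) = −0.75 ln(1 − 0.518667) = −0.75 ln(0.481333)
  = −0.75 × (-0.731196) = 0.548397 substitutions/site.

0.548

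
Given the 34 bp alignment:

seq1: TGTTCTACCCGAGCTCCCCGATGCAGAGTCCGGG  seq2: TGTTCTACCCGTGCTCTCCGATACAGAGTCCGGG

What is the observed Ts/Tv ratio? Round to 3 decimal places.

2.000

Transitions are A↔G and C↔T; transversions are all other mismatches.
Transitions: 2. Transversions: 1.
R = 2/1 = 2.000.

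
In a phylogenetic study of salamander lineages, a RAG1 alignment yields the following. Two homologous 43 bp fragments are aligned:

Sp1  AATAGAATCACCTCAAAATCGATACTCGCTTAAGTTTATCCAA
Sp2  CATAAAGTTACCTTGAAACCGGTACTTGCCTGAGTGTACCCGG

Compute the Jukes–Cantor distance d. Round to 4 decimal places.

0.4693

The sequences differ at 15 of 43 sites, so p = 15/43 ≈ 0.348837.
d = −(3/4) ln(1 − 4p/3) = −0.75 ln(1 − 0.465116) = −0.75 ln(0.534884)
  = −0.75 × (-0.625705) = 0.469279 substitutions/site.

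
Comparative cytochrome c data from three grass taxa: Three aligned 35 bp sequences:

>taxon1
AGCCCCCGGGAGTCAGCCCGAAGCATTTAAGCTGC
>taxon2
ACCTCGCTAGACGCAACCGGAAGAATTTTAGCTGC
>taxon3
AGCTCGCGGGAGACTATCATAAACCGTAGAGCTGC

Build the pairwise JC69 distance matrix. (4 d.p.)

d(taxon1,taxon2) = 0.4073, d(taxon1,taxon3) = 0.5128, d(taxon2,taxon3) = 0.6355

taxon1–taxon2: 11/35 sites differ → p ≈ 0.314286, d = −0.75 ln(1 − 0.419048) = 0.407315 ≈ 0.4073.
taxon1–taxon3: 13/35 sites differ → p ≈ 0.371429, d = −0.75 ln(1 − 0.495239) = 0.512753 ≈ 0.5128.
taxon2–taxon3: 15/35 sites differ → p ≈ 0.428571, d = −0.75 ln(1 − 0.571428) = 0.635472 ≈ 0.6355.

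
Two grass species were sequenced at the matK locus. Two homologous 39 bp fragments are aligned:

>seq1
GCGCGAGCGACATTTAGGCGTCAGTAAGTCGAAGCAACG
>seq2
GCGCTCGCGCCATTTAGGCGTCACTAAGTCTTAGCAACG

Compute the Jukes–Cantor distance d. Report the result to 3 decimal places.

The sequences differ at 6 of 39 sites (5, 6, 10, 24, 31, 32), so p = 6/39 ≈ 0.153846.
d = −(3/4) ln(1 − 4p/3) = −0.75 ln(1 − 0.205128) = −0.75 ln(0.794872)
  = −0.75 × (-0.229574) = 0.172181 substitutions/site.

0.172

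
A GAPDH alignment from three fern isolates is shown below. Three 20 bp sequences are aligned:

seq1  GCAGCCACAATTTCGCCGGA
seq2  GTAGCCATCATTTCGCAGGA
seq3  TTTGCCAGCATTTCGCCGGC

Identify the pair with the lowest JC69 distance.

seq1–seq2: 4/20 differ, p = 0.200, d = 0.233.
seq1–seq3: 6/20 differ, p = 0.300, d = 0.383.
seq2–seq3: 5/20 differ, p = 0.250, d = 0.304.
The smallest distance is between seq1 and seq2.

seq1 and seq2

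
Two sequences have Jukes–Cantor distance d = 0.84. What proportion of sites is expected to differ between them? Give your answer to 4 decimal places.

p = (3/4)(1 − e^(−4d/3)) = 0.75 × (1 − e^(-1.12)) = 0.75 × (1 − 0.326280) = 0.505290.

0.5053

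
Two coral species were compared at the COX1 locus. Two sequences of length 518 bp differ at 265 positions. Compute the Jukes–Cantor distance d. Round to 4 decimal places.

0.8595

p = 265/518 ≈ 0.511583.
d = −(3/4) ln(1 − 4p/3) = −0.75 ln(1 − 0.682111) = −0.75 ln(0.317889)
  = −0.75 × (-1.146053) = 0.859540 substitutions/site.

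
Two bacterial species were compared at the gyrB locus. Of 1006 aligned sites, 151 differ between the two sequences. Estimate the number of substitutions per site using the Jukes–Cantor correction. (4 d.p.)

0.1675

p = 151/1006 ≈ 0.150099.
d = −(3/4) ln(1 − 4p/3) = −0.75 ln(1 − 0.200132) = −0.75 ln(0.799868)
  = −0.75 × (-0.223309) = 0.167482 substitutions/site.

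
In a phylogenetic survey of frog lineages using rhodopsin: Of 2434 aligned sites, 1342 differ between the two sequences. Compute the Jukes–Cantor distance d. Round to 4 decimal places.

p = 1342/2434 ≈ 0.551356.
d = −(3/4) ln(1 − 4p/3) = −0.75 ln(1 − 0.735141) = −0.75 ln(0.264859)
  = −0.75 × (-1.328558) = 0.996419 substitutions/site.

0.9964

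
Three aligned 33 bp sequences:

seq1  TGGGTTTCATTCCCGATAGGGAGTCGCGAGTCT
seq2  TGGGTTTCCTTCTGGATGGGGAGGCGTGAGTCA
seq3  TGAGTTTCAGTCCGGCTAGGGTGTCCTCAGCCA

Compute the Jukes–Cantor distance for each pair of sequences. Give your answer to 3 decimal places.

seq1–seq2: 7/33 sites differ → p ≈ 0.212121, d = −0.75 ln(1 − 0.282828) = 0.249330 ≈ 0.249.
seq1–seq3: 10/33 sites differ → p ≈ 0.30303, d = −0.75 ln(1 − 0.40404) = 0.388186 ≈ 0.388.
seq2–seq3: 11/33 sites differ → p ≈ 0.333333, d = −0.75 ln(1 − 0.444444) = 0.440839 ≈ 0.441.

d(seq1,seq2) = 0.249, d(seq1,seq3) = 0.388, d(seq2,seq3) = 0.441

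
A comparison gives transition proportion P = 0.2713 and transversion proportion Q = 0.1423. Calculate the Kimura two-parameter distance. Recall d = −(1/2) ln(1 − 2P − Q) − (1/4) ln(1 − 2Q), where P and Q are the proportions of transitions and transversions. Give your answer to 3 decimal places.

0.661

Under the Kimura two-parameter model, d = −½ ln(1 − 2P − Q) − ¼ ln(1 − 2Q).
1 − 2P − Q = 0.3151, giving −½ ln(0.3151) = 0.577433.
1 − 2Q = 0.7154, giving −¼ ln(0.7154) = 0.083728.
d = 0.577433 + 0.083728 = 0.661161.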